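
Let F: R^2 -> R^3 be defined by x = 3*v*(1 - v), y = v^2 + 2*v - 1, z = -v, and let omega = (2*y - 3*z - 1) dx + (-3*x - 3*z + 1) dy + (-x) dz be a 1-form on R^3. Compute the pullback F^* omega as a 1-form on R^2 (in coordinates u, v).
F^* omega = (6*v^3 - 33*v^2 + 32*v - 7) dv

Using F^*(f dg) = (f ∘ F) d(g ∘ F), substitute each coordinate x_i by F_i(u, v) in f_i, and replace dx_i by d F_i = (∂F_i/∂u) du + (∂F_i/∂v) dv.
  For the x component: f_1(F) = 2*v^2 + 7*v - 3; d F_1 = (0) du + (3 - 6*v) dv
  For the y component: f_2(F) = 9*v^2 - 6*v + 1; d F_2 = (0) du + (2*v + 2) dv
  For the z component: f_3(F) = 3*v*(v - 1); d F_3 = (0) du + (-1) dv
Combining and collecting du, dv coefficients:
  coeff of du: 0
  coeff of dv: 6*v^3 - 33*v^2 + 32*v - 7
F^* omega = (6*v^3 - 33*v^2 + 32*v - 7) dv.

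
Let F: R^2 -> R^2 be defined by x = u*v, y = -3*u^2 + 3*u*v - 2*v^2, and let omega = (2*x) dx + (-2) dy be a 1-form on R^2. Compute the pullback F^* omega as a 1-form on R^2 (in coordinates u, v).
F^* omega = (2*u*v^2 + 12*u - 6*v) du + (2*u^2*v - 6*u + 8*v) dv

Using F^*(f dg) = (f ∘ F) d(g ∘ F), substitute each coordinate x_i by F_i(u, v) in f_i, and replace dx_i by d F_i = (∂F_i/∂u) du + (∂F_i/∂v) dv.
  For the x component: f_1(F) = 2*u*v; d F_1 = (v) du + (u) dv
  For the y component: f_2(F) = -2; d F_2 = (-6*u + 3*v) du + (3*u - 4*v) dv
Combining and collecting du, dv coefficients:
  coeff of du: 2*u*v^2 + 12*u - 6*v
  coeff of dv: 2*u^2*v - 6*u + 8*v
F^* omega = (2*u*v^2 + 12*u - 6*v) du + (2*u^2*v - 6*u + 8*v) dv.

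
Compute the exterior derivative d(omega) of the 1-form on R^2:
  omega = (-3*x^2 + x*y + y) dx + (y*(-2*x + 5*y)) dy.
d(omega) = (-x - 2*y - 1) dx ∧ dy

For a 1-form omega = sum_i f_i dx_i, the exterior derivative is
  d(omega) = sum_{i < j} (∂f_j/∂x_i - ∂f_i/∂x_j) dx_i ∧ dx_j.
  coefficient of dx ∧ dy: ∂f_2/∂x - ∂f_1/∂y = ∂(y*(-2*x + 5*y))/∂x - ∂(-3*x^2 + x*y + y)/∂y = -x - 2*y - 1
Assembling: d(omega) = (-x - 2*y - 1) dx ∧ dy.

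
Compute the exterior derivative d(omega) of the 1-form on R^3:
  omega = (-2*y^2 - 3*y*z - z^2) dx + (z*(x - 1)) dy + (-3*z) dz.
d(omega) = (4*y + 4*z) dx ∧ dy + (3*y + 2*z) dx ∧ dz + (1 - x) dy ∧ dz

For a 1-form omega = sum_i f_i dx_i, the exterior derivative is
  d(omega) = sum_{i < j} (∂f_j/∂x_i - ∂f_i/∂x_j) dx_i ∧ dx_j.
  coefficient of dx ∧ dy: ∂f_2/∂x - ∂f_1/∂y = ∂(z*(x - 1))/∂x - ∂(-2*y^2 - 3*y*z - z^2)/∂y = 4*y + 4*z
  coefficient of dx ∧ dz: ∂f_3/∂x - ∂f_1/∂z = ∂(-3*z)/∂x - ∂(-2*y^2 - 3*y*z - z^2)/∂z = 3*y + 2*z
  coefficient of dy ∧ dz: ∂f_3/∂y - ∂f_2/∂z = ∂(-3*z)/∂y - ∂(z*(x - 1))/∂z = 1 - x
Assembling: d(omega) = (4*y + 4*z) dx ∧ dy + (3*y + 2*z) dx ∧ dz + (1 - x) dy ∧ dz.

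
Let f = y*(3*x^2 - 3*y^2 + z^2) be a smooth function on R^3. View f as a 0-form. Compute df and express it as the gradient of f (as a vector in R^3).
df = (6*x*y) dx + (3*x^2 - 9*y^2 + z^2) dy + (2*y*z) dz; grad f = (6*x*y, 3*x^2 - 9*y^2 + z^2, 2*y*z)

For a 0-form f, d f = (∂f/∂x) dx + (∂f/∂y) dy + (∂f/∂z) dz. The components of the vector representation are exactly the entries of grad f in Cartesian coordinates:
  ∂f/∂x = 6*x*y
  ∂f/∂y = 3*x^2 - 9*y^2 + z^2
  ∂f/∂z = 2*y*z.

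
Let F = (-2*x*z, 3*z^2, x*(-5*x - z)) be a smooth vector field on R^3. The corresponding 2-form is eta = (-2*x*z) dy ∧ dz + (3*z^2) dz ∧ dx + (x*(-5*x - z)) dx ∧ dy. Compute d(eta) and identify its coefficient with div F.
d(eta) = (-x - 2*z) dx ∧ dy ∧ dz; div F = -x - 2*z

For a 2-form in R^3 of the form above, applying d gives a 3-form with coefficient ∂P/∂x + ∂Q/∂y + ∂R/∂z:
  ∂P/∂x = -2*z
  ∂Q/∂y = 0
  ∂R/∂z = -x
Sum = -x - 2*z, which is exactly div F.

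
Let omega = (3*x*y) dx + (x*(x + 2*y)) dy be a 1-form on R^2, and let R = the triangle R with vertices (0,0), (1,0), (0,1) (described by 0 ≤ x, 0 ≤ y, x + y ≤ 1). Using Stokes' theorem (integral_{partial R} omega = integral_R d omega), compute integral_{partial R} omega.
integral_(partial R) omega = 1/6

Stokes: integral_partial_R omega = integral_R d omega with d omega = (∂Q/∂x - ∂P/∂y) dx ∧ dy.
  ∂Q/∂x = 2*x + 2*y
  ∂P/∂y = 3*x
  integrand = ∂Q/∂x - ∂P/∂y = -x + 2*y.
Integrating over R: integral_0^1 integral_0^{1-x} (-x + 2*y) dy dx = 1/6.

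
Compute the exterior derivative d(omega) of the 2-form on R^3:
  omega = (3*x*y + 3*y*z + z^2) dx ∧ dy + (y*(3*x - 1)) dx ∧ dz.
d(omega) = (-3*x + 3*y + 2*z + 1) dx ∧ dy ∧ dz

For a 2-form omega = sum_{i<j} g_{ij} dx_i ∧ dx_j, the exterior derivative is
  d(omega) = sum_{i<j} d(g_{ij}) ∧ dx_i ∧ dx_j = sum_{i<j, k} (∂g_{ij}/∂x_k) dx_k ∧ dx_i ∧ dx_j.
Expand each term, using dx_k ∧ dx_i ∧ dx_j = sgn(permutation) dx_{(a)} ∧ dx_{(b)} ∧ dx_{(c)} with (a < b < c) sorted:
  d(3*x*y + 3*y*z + z^2) includes (∂/∂z)(3*x*y + 3*y*z + z^2) dz = (3*y + 2*z) dz, which multiplied by dx ∧ dy gives (3*y + 2*z) dx ∧ dy ∧ dz
  d(y*(3*x - 1)) includes (∂/∂y)(y*(3*x - 1)) dy = (3*x - 1) dy, which multiplied by dx ∧ dz gives (1 - 3*x) dx ∧ dy ∧ dz
Collecting like 3-forms: d(omega) = (-3*x + 3*y + 2*z + 1) dx ∧ dy ∧ dz.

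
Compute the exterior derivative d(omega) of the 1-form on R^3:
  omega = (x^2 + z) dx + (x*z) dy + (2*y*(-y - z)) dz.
d(omega) = (z) dx ∧ dy + (-1) dx ∧ dz + (-x - 4*y - 2*z) dy ∧ dz

For a 1-form omega = sum_i f_i dx_i, the exterior derivative is
  d(omega) = sum_{i < j} (∂f_j/∂x_i - ∂f_i/∂x_j) dx_i ∧ dx_j.
  coefficient of dx ∧ dy: ∂f_2/∂x - ∂f_1/∂y = ∂(x*z)/∂x - ∂(x^2 + z)/∂y = z
  coefficient of dx ∧ dz: ∂f_3/∂x - ∂f_1/∂z = ∂(2*y*(-y - z))/∂x - ∂(x^2 + z)/∂z = -1
  coefficient of dy ∧ dz: ∂f_3/∂y - ∂f_2/∂z = ∂(2*y*(-y - z))/∂y - ∂(x*z)/∂z = -x - 4*y - 2*z
Assembling: d(omega) = (z) dx ∧ dy + (-1) dx ∧ dz + (-x - 4*y - 2*z) dy ∧ dz.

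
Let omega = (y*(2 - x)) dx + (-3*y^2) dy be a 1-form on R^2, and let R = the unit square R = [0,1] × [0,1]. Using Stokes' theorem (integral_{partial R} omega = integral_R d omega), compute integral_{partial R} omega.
integral_(partial R) omega = -3/2

Stokes: integral_partial_R omega = integral_R d omega with d omega = (∂Q/∂x - ∂P/∂y) dx ∧ dy.
  ∂Q/∂x = 0
  ∂P/∂y = 2 - x
  integrand = ∂Q/∂x - ∂P/∂y = x - 2.
Integrating over R: integral_0^1 integral_0^1 (x - 2) dx dy = -3/2.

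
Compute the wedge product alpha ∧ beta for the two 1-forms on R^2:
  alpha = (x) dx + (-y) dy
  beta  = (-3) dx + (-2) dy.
alpha ∧ beta = (-2*x - 3*y) dx ∧ dy

Distribute the wedge, using dx_i ∧ dx_j = -dx_j ∧ dx_i and dx_i ∧ dx_i = 0. For each pair (i, j) with i < j, the coefficient of dx_i ∧ dx_j in alpha ∧ beta is (alpha_i * beta_j - alpha_j * beta_i). Collecting: alpha ∧ beta = (-2*x - 3*y) dx ∧ dy.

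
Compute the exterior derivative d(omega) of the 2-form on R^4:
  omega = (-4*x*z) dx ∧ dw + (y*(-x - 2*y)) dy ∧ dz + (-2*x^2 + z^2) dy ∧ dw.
d(omega) = (4*x) dx ∧ dz ∧ dw + (-y) dx ∧ dy ∧ dz + (-4*x) dx ∧ dy ∧ dw + (-2*z) dy ∧ dz ∧ dw

For a 2-form omega = sum_{i<j} g_{ij} dx_i ∧ dx_j, the exterior derivative is
  d(omega) = sum_{i<j} d(g_{ij}) ∧ dx_i ∧ dx_j = sum_{i<j, k} (∂g_{ij}/∂x_k) dx_k ∧ dx_i ∧ dx_j.
Expand each term, using dx_k ∧ dx_i ∧ dx_j = sgn(permutation) dx_{(a)} ∧ dx_{(b)} ∧ dx_{(c)} with (a < b < c) sorted:
  d(-4*x*z) includes (∂/∂z)(-4*x*z) dz = (-4*x) dz, which multiplied by dx ∧ dw gives (4*x) dx ∧ dz ∧ dw
  d(y*(-x - 2*y)) includes (∂/∂x)(y*(-x - 2*y)) dx = (-y) dx, which multiplied by dy ∧ dz gives (-y) dx ∧ dy ∧ dz
  d(-2*x^2 + z^2) includes (∂/∂x)(-2*x^2 + z^2) dx = (-4*x) dx, which multiplied by dy ∧ dw gives (-4*x) dx ∧ dy ∧ dw
  d(-2*x^2 + z^2) includes (∂/∂z)(-2*x^2 + z^2) dz = (2*z) dz, which multiplied by dy ∧ dw gives (-2*z) dy ∧ dz ∧ dw
Collecting like 3-forms: d(omega) = (4*x) dx ∧ dz ∧ dw + (-y) dx ∧ dy ∧ dz + (-4*x) dx ∧ dy ∧ dw + (-2*z) dy ∧ dz ∧ dw.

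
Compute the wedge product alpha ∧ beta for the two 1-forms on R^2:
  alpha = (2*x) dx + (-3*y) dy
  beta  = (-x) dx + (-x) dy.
alpha ∧ beta = (-x*(2*x + 3*y)) dx ∧ dy

Distribute the wedge, using dx_i ∧ dx_j = -dx_j ∧ dx_i and dx_i ∧ dx_i = 0. For each pair (i, j) with i < j, the coefficient of dx_i ∧ dx_j in alpha ∧ beta is (alpha_i * beta_j - alpha_j * beta_i). Collecting: alpha ∧ beta = (-x*(2*x + 3*y)) dx ∧ dy.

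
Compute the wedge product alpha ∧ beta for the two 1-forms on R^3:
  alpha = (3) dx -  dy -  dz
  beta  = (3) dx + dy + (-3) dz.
alpha ∧ beta = (6) dx ∧ dy + (-6) dx ∧ dz + (4) dy ∧ dz

Distribute the wedge, using dx_i ∧ dx_j = -dx_j ∧ dx_i and dx_i ∧ dx_i = 0. For each pair (i, j) with i < j, the coefficient of dx_i ∧ dx_j in alpha ∧ beta is (alpha_i * beta_j - alpha_j * beta_i). Collecting: alpha ∧ beta = (6) dx ∧ dy + (-6) dx ∧ dz + (4) dy ∧ dz.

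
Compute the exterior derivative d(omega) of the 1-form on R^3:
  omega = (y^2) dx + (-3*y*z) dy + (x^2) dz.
d(omega) = (-2*y) dx ∧ dy + (2*x) dx ∧ dz + (3*y) dy ∧ dz

For a 1-form omega = sum_i f_i dx_i, the exterior derivative is
  d(omega) = sum_{i < j} (∂f_j/∂x_i - ∂f_i/∂x_j) dx_i ∧ dx_j.
  coefficient of dx ∧ dy: ∂f_2/∂x - ∂f_1/∂y = ∂(-3*y*z)/∂x - ∂(y^2)/∂y = -2*y
  coefficient of dx ∧ dz: ∂f_3/∂x - ∂f_1/∂z = ∂(x^2)/∂x - ∂(y^2)/∂z = 2*x
  coefficient of dy ∧ dz: ∂f_3/∂y - ∂f_2/∂z = ∂(x^2)/∂y - ∂(-3*y*z)/∂z = 3*y
Assembling: d(omega) = (-2*y) dx ∧ dy + (2*x) dx ∧ dz + (3*y) dy ∧ dz.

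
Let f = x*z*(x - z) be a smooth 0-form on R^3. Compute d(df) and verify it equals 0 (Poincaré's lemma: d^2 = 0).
d(df) = 0

Step 1: df = sum_i (∂f/∂x_i) dx_i = (z*(2*x - z)) dx + (0) dy + (x*(x - 2*z)) dz.
Step 2: Apply d again. Using the 1-form formula, the coefficient of dx ∧ dy in d(df) is ∂^2 f/∂x ∂y - ∂^2 f/∂y ∂x = (0) - (0) = 0 (equality of mixed partials for smooth f).
Similarly for dx ∧ dz and dy ∧ dz — all coefficients vanish. So d(df) = 0.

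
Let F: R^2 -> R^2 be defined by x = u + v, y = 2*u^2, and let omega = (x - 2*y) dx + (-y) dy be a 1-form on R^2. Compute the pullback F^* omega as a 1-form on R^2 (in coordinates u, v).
F^* omega = (-8*u^3 - 4*u^2 + u + v) du + (-4*u^2 + u + v) dv

Using F^*(f dg) = (f ∘ F) d(g ∘ F), substitute each coordinate x_i by F_i(u, v) in f_i, and replace dx_i by d F_i = (∂F_i/∂u) du + (∂F_i/∂v) dv.
  For the x component: f_1(F) = -4*u^2 + u + v; d F_1 = (1) du + (1) dv
  For the y component: f_2(F) = -2*u^2; d F_2 = (4*u) du + (0) dv
Combining and collecting du, dv coefficients:
  coeff of du: -8*u^3 - 4*u^2 + u + v
  coeff of dv: -4*u^2 + u + v
F^* omega = (-8*u^3 - 4*u^2 + u + v) du + (-4*u^2 + u + v) dv.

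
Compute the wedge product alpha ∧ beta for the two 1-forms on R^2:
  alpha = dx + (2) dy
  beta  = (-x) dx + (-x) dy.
alpha ∧ beta = (x) dx ∧ dy

Distribute the wedge, using dx_i ∧ dx_j = -dx_j ∧ dx_i and dx_i ∧ dx_i = 0. For each pair (i, j) with i < j, the coefficient of dx_i ∧ dx_j in alpha ∧ beta is (alpha_i * beta_j - alpha_j * beta_i). Collecting: alpha ∧ beta = (x) dx ∧ dy.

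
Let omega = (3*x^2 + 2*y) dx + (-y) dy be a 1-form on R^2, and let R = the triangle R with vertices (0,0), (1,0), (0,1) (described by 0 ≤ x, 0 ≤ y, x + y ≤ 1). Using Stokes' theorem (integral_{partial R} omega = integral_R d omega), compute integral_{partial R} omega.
integral_(partial R) omega = -1

Stokes: integral_partial_R omega = integral_R d omega with d omega = (∂Q/∂x - ∂P/∂y) dx ∧ dy.
  ∂Q/∂x = 0
  ∂P/∂y = 2
  integrand = ∂Q/∂x - ∂P/∂y = -2.
Integrating over R: integral_0^1 integral_0^{1-x} (-2) dy dx = -1.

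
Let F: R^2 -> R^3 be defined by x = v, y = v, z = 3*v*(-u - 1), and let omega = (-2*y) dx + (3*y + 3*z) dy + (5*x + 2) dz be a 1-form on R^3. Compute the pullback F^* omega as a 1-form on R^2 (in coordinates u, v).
F^* omega = (3*v*(-5*v - 2)) du + (-24*u*v - 6*u - 23*v - 6) dv

Using F^*(f dg) = (f ∘ F) d(g ∘ F), substitute each coordinate x_i by F_i(u, v) in f_i, and replace dx_i by d F_i = (∂F_i/∂u) du + (∂F_i/∂v) dv.
  For the x component: f_1(F) = -2*v; d F_1 = (0) du + (1) dv
  For the y component: f_2(F) = 3*v*(-3*u - 2); d F_2 = (0) du + (1) dv
  For the z component: f_3(F) = 5*v + 2; d F_3 = (-3*v) du + (-3*u - 3) dv
Combining and collecting du, dv coefficients:
  coeff of du: 3*v*(-5*v - 2)
  coeff of dv: -24*u*v - 6*u - 23*v - 6
F^* omega = (3*v*(-5*v - 2)) du + (-24*u*v - 6*u - 23*v - 6) dv.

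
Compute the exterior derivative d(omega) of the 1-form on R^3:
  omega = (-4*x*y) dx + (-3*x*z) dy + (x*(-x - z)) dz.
d(omega) = (4*x - 3*z) dx ∧ dy + (-2*x - z) dx ∧ dz + (3*x) dy ∧ dz

For a 1-form omega = sum_i f_i dx_i, the exterior derivative is
  d(omega) = sum_{i < j} (∂f_j/∂x_i - ∂f_i/∂x_j) dx_i ∧ dx_j.
  coefficient of dx ∧ dy: ∂f_2/∂x - ∂f_1/∂y = ∂(-3*x*z)/∂x - ∂(-4*x*y)/∂y = 4*x - 3*z
  coefficient of dx ∧ dz: ∂f_3/∂x - ∂f_1/∂z = ∂(x*(-x - z))/∂x - ∂(-4*x*y)/∂z = -2*x - z
  coefficient of dy ∧ dz: ∂f_3/∂y - ∂f_2/∂z = ∂(x*(-x - z))/∂y - ∂(-3*x*z)/∂z = 3*x
Assembling: d(omega) = (4*x - 3*z) dx ∧ dy + (-2*x - z) dx ∧ dz + (3*x) dy ∧ dz.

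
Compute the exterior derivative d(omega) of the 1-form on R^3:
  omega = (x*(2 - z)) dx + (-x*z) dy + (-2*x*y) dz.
d(omega) = (-z) dx ∧ dy + (x - 2*y) dx ∧ dz + (-x) dy ∧ dz

For a 1-form omega = sum_i f_i dx_i, the exterior derivative is
  d(omega) = sum_{i < j} (∂f_j/∂x_i - ∂f_i/∂x_j) dx_i ∧ dx_j.
  coefficient of dx ∧ dy: ∂f_2/∂x - ∂f_1/∂y = ∂(-x*z)/∂x - ∂(x*(2 - z))/∂y = -z
  coefficient of dx ∧ dz: ∂f_3/∂x - ∂f_1/∂z = ∂(-2*x*y)/∂x - ∂(x*(2 - z))/∂z = x - 2*y
  coefficient of dy ∧ dz: ∂f_3/∂y - ∂f_2/∂z = ∂(-2*x*y)/∂y - ∂(-x*z)/∂z = -x
Assembling: d(omega) = (-z) dx ∧ dy + (x - 2*y) dx ∧ dz + (-x) dy ∧ dz.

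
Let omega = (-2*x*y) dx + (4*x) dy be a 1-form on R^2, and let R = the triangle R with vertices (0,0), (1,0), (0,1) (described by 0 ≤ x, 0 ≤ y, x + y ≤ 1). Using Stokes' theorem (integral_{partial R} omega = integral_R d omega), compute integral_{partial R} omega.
integral_(partial R) omega = 7/3

Stokes: integral_partial_R omega = integral_R d omega with d omega = (∂Q/∂x - ∂P/∂y) dx ∧ dy.
  ∂Q/∂x = 4
  ∂P/∂y = -2*x
  integrand = ∂Q/∂x - ∂P/∂y = 2*x + 4.
Integrating over R: integral_0^1 integral_0^{1-x} (2*x + 4) dy dx = 7/3.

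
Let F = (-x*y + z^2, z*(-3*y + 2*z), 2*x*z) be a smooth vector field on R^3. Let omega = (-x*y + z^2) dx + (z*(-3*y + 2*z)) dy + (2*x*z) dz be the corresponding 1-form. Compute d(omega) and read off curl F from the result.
d(omega) = (3*y - 4*z) dy ∧ dz + (0) dz ∧ dx + (x) dx ∧ dy; curl F = (3*y - 4*z, 0, x)

d omega = sum_{i<j} (∂f_j/∂x_i - ∂f_i/∂x_j) dx_i ∧ dx_j. Under the identification (dy ∧ dz, dz ∧ dx, dx ∧ dy) ↔ (e_x, e_y, e_z), the coefficients are exactly the components of curl F. Compute:
  ∂R/∂y - ∂Q/∂z = (0) - (-3*y + 4*z) = 3*y - 4*z
  ∂P/∂z - ∂R/∂x = (2*z) - (2*z) = 0
  ∂Q/∂x - ∂P/∂y = (0) - (-x) = x.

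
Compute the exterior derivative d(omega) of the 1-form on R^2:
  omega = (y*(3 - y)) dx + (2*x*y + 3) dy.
d(omega) = (4*y - 3) dx ∧ dy

For a 1-form omega = sum_i f_i dx_i, the exterior derivative is
  d(omega) = sum_{i < j} (∂f_j/∂x_i - ∂f_i/∂x_j) dx_i ∧ dx_j.
  coefficient of dx ∧ dy: ∂f_2/∂x - ∂f_1/∂y = ∂(2*x*y + 3)/∂x - ∂(y*(3 - y))/∂y = 4*y - 3
Assembling: d(omega) = (4*y - 3) dx ∧ dy.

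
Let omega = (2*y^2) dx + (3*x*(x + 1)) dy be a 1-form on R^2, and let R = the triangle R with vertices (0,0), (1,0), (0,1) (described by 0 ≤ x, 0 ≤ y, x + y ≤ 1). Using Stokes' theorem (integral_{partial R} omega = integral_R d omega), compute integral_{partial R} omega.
integral_(partial R) omega = 11/6

Stokes: integral_partial_R omega = integral_R d omega with d omega = (∂Q/∂x - ∂P/∂y) dx ∧ dy.
  ∂Q/∂x = 6*x + 3
  ∂P/∂y = 4*y
  integrand = ∂Q/∂x - ∂P/∂y = 6*x - 4*y + 3.
Integrating over R: integral_0^1 integral_0^{1-x} (6*x - 4*y + 3) dy dx = 11/6.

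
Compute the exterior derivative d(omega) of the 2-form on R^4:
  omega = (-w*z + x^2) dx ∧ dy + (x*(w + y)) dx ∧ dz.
d(omega) = (-w - x) dx ∧ dy ∧ dz + (-z) dx ∧ dy ∧ dw + (x) dx ∧ dz ∧ dw

For a 2-form omega = sum_{i<j} g_{ij} dx_i ∧ dx_j, the exterior derivative is
  d(omega) = sum_{i<j} d(g_{ij}) ∧ dx_i ∧ dx_j = sum_{i<j, k} (∂g_{ij}/∂x_k) dx_k ∧ dx_i ∧ dx_j.
Expand each term, using dx_k ∧ dx_i ∧ dx_j = sgn(permutation) dx_{(a)} ∧ dx_{(b)} ∧ dx_{(c)} with (a < b < c) sorted:
  d(-w*z + x^2) includes (∂/∂z)(-w*z + x^2) dz = (-w) dz, which multiplied by dx ∧ dy gives (-w) dx ∧ dy ∧ dz
  d(-w*z + x^2) includes (∂/∂w)(-w*z + x^2) dw = (-z) dw, which multiplied by dx ∧ dy gives (-z) dx ∧ dy ∧ dw
  d(x*(w + y)) includes (∂/∂y)(x*(w + y)) dy = (x) dy, which multiplied by dx ∧ dz gives (-x) dx ∧ dy ∧ dz
  d(x*(w + y)) includes (∂/∂w)(x*(w + y)) dw = (x) dw, which multiplied by dx ∧ dz gives (x) dx ∧ dz ∧ dw
Collecting like 3-forms: d(omega) = (-w - x) dx ∧ dy ∧ dz + (-z) dx ∧ dy ∧ dw + (x) dx ∧ dz ∧ dw.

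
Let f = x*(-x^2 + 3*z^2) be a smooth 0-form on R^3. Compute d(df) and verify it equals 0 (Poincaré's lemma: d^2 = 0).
d(df) = 0

Step 1: df = sum_i (∂f/∂x_i) dx_i = (-3*x^2 + 3*z^2) dx + (0) dy + (6*x*z) dz.
Step 2: Apply d again. Using the 1-form formula, the coefficient of dx ∧ dy in d(df) is ∂^2 f/∂x ∂y - ∂^2 f/∂y ∂x = (0) - (0) = 0 (equality of mixed partials for smooth f).
Similarly for dx ∧ dz and dy ∧ dz — all coefficients vanish. So d(df) = 0.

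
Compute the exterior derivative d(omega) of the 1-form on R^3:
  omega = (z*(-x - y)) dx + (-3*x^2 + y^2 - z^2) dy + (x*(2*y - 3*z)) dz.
d(omega) = (-6*x + z) dx ∧ dy + (x + 3*y - 3*z) dx ∧ dz + (2*x + 2*z) dy ∧ dz

For a 1-form omega = sum_i f_i dx_i, the exterior derivative is
  d(omega) = sum_{i < j} (∂f_j/∂x_i - ∂f_i/∂x_j) dx_i ∧ dx_j.
  coefficient of dx ∧ dy: ∂f_2/∂x - ∂f_1/∂y = ∂(-3*x^2 + y^2 - z^2)/∂x - ∂(z*(-x - y))/∂y = -6*x + z
  coefficient of dx ∧ dz: ∂f_3/∂x - ∂f_1/∂z = ∂(x*(2*y - 3*z))/∂x - ∂(z*(-x - y))/∂z = x + 3*y - 3*z
  coefficient of dy ∧ dz: ∂f_3/∂y - ∂f_2/∂z = ∂(x*(2*y - 3*z))/∂y - ∂(-3*x^2 + y^2 - z^2)/∂z = 2*x + 2*z
Assembling: d(omega) = (-6*x + z) dx ∧ dy + (x + 3*y - 3*z) dx ∧ dz + (2*x + 2*z) dy ∧ dz.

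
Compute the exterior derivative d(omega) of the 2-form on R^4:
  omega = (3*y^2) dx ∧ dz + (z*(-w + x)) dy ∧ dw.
d(omega) = (-6*y) dx ∧ dy ∧ dz + (z) dx ∧ dy ∧ dw + (w - x) dy ∧ dz ∧ dw

For a 2-form omega = sum_{i<j} g_{ij} dx_i ∧ dx_j, the exterior derivative is
  d(omega) = sum_{i<j} d(g_{ij}) ∧ dx_i ∧ dx_j = sum_{i<j, k} (∂g_{ij}/∂x_k) dx_k ∧ dx_i ∧ dx_j.
Expand each term, using dx_k ∧ dx_i ∧ dx_j = sgn(permutation) dx_{(a)} ∧ dx_{(b)} ∧ dx_{(c)} with (a < b < c) sorted:
  d(3*y^2) includes (∂/∂y)(3*y^2) dy = (6*y) dy, which multiplied by dx ∧ dz gives (-6*y) dx ∧ dy ∧ dz
  d(z*(-w + x)) includes (∂/∂x)(z*(-w + x)) dx = (z) dx, which multiplied by dy ∧ dw gives (z) dx ∧ dy ∧ dw
  d(z*(-w + x)) includes (∂/∂z)(z*(-w + x)) dz = (-w + x) dz, which multiplied by dy ∧ dw gives (w - x) dy ∧ dz ∧ dw
Collecting like 3-forms: d(omega) = (-6*y) dx ∧ dy ∧ dz + (z) dx ∧ dy ∧ dw + (w - x) dy ∧ dz ∧ dw.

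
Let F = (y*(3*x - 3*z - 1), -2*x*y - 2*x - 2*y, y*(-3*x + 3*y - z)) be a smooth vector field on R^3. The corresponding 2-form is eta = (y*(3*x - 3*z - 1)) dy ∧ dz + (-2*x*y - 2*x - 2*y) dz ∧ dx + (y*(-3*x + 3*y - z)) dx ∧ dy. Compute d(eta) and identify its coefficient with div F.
d(eta) = (-2*x + 2*y - 2) dx ∧ dy ∧ dz; div F = -2*x + 2*y - 2

For a 2-form in R^3 of the form above, applying d gives a 3-form with coefficient ∂P/∂x + ∂Q/∂y + ∂R/∂z:
  ∂P/∂x = 3*y
  ∂Q/∂y = -2*x - 2
  ∂R/∂z = -y
Sum = -2*x + 2*y - 2, which is exactly div F.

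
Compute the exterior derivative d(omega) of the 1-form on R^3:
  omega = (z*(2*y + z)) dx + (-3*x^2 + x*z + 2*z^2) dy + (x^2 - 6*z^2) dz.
d(omega) = (-6*x - z) dx ∧ dy + (2*x - 2*y - 2*z) dx ∧ dz + (-x - 4*z) dy ∧ dz

For a 1-form omega = sum_i f_i dx_i, the exterior derivative is
  d(omega) = sum_{i < j} (∂f_j/∂x_i - ∂f_i/∂x_j) dx_i ∧ dx_j.
  coefficient of dx ∧ dy: ∂f_2/∂x - ∂f_1/∂y = ∂(-3*x^2 + x*z + 2*z^2)/∂x - ∂(z*(2*y + z))/∂y = -6*x - z
  coefficient of dx ∧ dz: ∂f_3/∂x - ∂f_1/∂z = ∂(x^2 - 6*z^2)/∂x - ∂(z*(2*y + z))/∂z = 2*x - 2*y - 2*z
  coefficient of dy ∧ dz: ∂f_3/∂y - ∂f_2/∂z = ∂(x^2 - 6*z^2)/∂y - ∂(-3*x^2 + x*z + 2*z^2)/∂z = -x - 4*z
Assembling: d(omega) = (-6*x - z) dx ∧ dy + (2*x - 2*y - 2*z) dx ∧ dz + (-x - 4*z) dy ∧ dz.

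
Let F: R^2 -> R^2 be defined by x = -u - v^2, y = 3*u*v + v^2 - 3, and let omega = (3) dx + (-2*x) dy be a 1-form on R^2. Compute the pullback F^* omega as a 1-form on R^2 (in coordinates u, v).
F^* omega = (6*u*v + 6*v^3 - 3) du + (6*u^2 + 6*u*v^2 + 4*u*v + 4*v^3 - 6*v) dv

Using F^*(f dg) = (f ∘ F) d(g ∘ F), substitute each coordinate x_i by F_i(u, v) in f_i, and replace dx_i by d F_i = (∂F_i/∂u) du + (∂F_i/∂v) dv.
  For the x component: f_1(F) = 3; d F_1 = (-1) du + (-2*v) dv
  For the y component: f_2(F) = 2*u + 2*v^2; d F_2 = (3*v) du + (3*u + 2*v) dv
Combining and collecting du, dv coefficients:
  coeff of du: 6*u*v + 6*v^3 - 3
  coeff of dv: 6*u^2 + 6*u*v^2 + 4*u*v + 4*v^3 - 6*v
F^* omega = (6*u*v + 6*v^3 - 3) du + (6*u^2 + 6*u*v^2 + 4*u*v + 4*v^3 - 6*v) dv.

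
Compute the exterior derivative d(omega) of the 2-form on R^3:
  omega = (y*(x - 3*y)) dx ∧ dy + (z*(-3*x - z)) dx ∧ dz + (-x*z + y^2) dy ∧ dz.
d(omega) = (-z) dx ∧ dy ∧ dz

For a 2-form omega = sum_{i<j} g_{ij} dx_i ∧ dx_j, the exterior derivative is
  d(omega) = sum_{i<j} d(g_{ij}) ∧ dx_i ∧ dx_j = sum_{i<j, k} (∂g_{ij}/∂x_k) dx_k ∧ dx_i ∧ dx_j.
Expand each term, using dx_k ∧ dx_i ∧ dx_j = sgn(permutation) dx_{(a)} ∧ dx_{(b)} ∧ dx_{(c)} with (a < b < c) sorted:
  d(-x*z + y^2) includes (∂/∂x)(-x*z + y^2) dx = (-z) dx, which multiplied by dy ∧ dz gives (-z) dx ∧ dy ∧ dz
Collecting like 3-forms: d(omega) = (-z) dx ∧ dy ∧ dz.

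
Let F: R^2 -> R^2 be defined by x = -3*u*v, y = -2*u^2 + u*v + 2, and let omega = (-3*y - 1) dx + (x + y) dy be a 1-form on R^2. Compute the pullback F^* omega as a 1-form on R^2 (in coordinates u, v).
F^* omega = (8*u^3 - 12*u^2*v + 7*u*v^2 - 8*u + 23*v) du + (u*(-20*u^2 + 7*u*v + 23)) dv

Using F^*(f dg) = (f ∘ F) d(g ∘ F), substitute each coordinate x_i by F_i(u, v) in f_i, and replace dx_i by d F_i = (∂F_i/∂u) du + (∂F_i/∂v) dv.
  For the x component: f_1(F) = 6*u^2 - 3*u*v - 7; d F_1 = (-3*v) du + (-3*u) dv
  For the y component: f_2(F) = -2*u^2 - 2*u*v + 2; d F_2 = (-4*u + v) du + (u) dv
Combining and collecting du, dv coefficients:
  coeff of du: 8*u^3 - 12*u^2*v + 7*u*v^2 - 8*u + 23*v
  coeff of dv: u*(-20*u^2 + 7*u*v + 23)
F^* omega = (8*u^3 - 12*u^2*v + 7*u*v^2 - 8*u + 23*v) du + (u*(-20*u^2 + 7*u*v + 23)) dv.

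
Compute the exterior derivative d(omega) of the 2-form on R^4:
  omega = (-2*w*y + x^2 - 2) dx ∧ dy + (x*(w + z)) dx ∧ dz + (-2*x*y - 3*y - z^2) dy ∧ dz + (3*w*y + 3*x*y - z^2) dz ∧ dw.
d(omega) = (-2*y) dx ∧ dy ∧ dw + (x + 3*y) dx ∧ dz ∧ dw + (-2*y) dx ∧ dy ∧ dz + (3*w + 3*x) dy ∧ dz ∧ dw

For a 2-form omega = sum_{i<j} g_{ij} dx_i ∧ dx_j, the exterior derivative is
  d(omega) = sum_{i<j} d(g_{ij}) ∧ dx_i ∧ dx_j = sum_{i<j, k} (∂g_{ij}/∂x_k) dx_k ∧ dx_i ∧ dx_j.
Expand each term, using dx_k ∧ dx_i ∧ dx_j = sgn(permutation) dx_{(a)} ∧ dx_{(b)} ∧ dx_{(c)} with (a < b < c) sorted:
  d(-2*w*y + x^2 - 2) includes (∂/∂w)(-2*w*y + x^2 - 2) dw = (-2*y) dw, which multiplied by dx ∧ dy gives (-2*y) dx ∧ dy ∧ dw
  d(x*(w + z)) includes (∂/∂w)(x*(w + z)) dw = (x) dw, which multiplied by dx ∧ dz gives (x) dx ∧ dz ∧ dw
  d(-2*x*y - 3*y - z^2) includes (∂/∂x)(-2*x*y - 3*y - z^2) dx = (-2*y) dx, which multiplied by dy ∧ dz gives (-2*y) dx ∧ dy ∧ dz
  d(3*w*y + 3*x*y - z^2) includes (∂/∂x)(3*w*y + 3*x*y - z^2) dx = (3*y) dx, which multiplied by dz ∧ dw gives (3*y) dx ∧ dz ∧ dw
  d(3*w*y + 3*x*y - z^2) includes (∂/∂y)(3*w*y + 3*x*y - z^2) dy = (3*w + 3*x) dy, which multiplied by dz ∧ dw gives (3*w + 3*x) dy ∧ dz ∧ dw
Collecting like 3-forms: d(omega) = (-2*y) dx ∧ dy ∧ dw + (x + 3*y) dx ∧ dz ∧ dw + (-2*y) dx ∧ dy ∧ dz + (3*w + 3*x) dy ∧ dz ∧ dw.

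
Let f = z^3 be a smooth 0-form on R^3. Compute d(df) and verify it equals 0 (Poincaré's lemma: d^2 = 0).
d(df) = 0

Step 1: df = sum_i (∂f/∂x_i) dx_i = (0) dx + (0) dy + (3*z^2) dz.
Step 2: Apply d again. Using the 1-form formula, the coefficient of dx ∧ dy in d(df) is ∂^2 f/∂x ∂y - ∂^2 f/∂y ∂x = (0) - (0) = 0 (equality of mixed partials for smooth f).
Similarly for dx ∧ dz and dy ∧ dz — all coefficients vanish. So d(df) = 0.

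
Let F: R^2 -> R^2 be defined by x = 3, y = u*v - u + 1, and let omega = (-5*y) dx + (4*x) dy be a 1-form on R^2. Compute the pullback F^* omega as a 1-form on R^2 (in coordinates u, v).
F^* omega = (12*v - 12) du + (12*u) dv

Using F^*(f dg) = (f ∘ F) d(g ∘ F), substitute each coordinate x_i by F_i(u, v) in f_i, and replace dx_i by d F_i = (∂F_i/∂u) du + (∂F_i/∂v) dv.
  For the x component: f_1(F) = -5*u*v + 5*u - 5; d F_1 = (0) du + (0) dv
  For the y component: f_2(F) = 12; d F_2 = (v - 1) du + (u) dv
Combining and collecting du, dv coefficients:
  coeff of du: 12*v - 12
  coeff of dv: 12*u
F^* omega = (12*v - 12) du + (12*u) dv.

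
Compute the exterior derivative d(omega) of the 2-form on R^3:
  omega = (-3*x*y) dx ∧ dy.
d(omega) = 0

For a 2-form omega = sum_{i<j} g_{ij} dx_i ∧ dx_j, the exterior derivative is
  d(omega) = sum_{i<j} d(g_{ij}) ∧ dx_i ∧ dx_j = sum_{i<j, k} (∂g_{ij}/∂x_k) dx_k ∧ dx_i ∧ dx_j.
Expand each term, using dx_k ∧ dx_i ∧ dx_j = sgn(permutation) dx_{(a)} ∧ dx_{(b)} ∧ dx_{(c)} with (a < b < c) sorted:

Collecting like 3-forms: d(omega) = 0.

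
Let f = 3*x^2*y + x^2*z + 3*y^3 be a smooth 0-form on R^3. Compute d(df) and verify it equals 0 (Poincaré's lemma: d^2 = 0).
d(df) = 0

Step 1: df = sum_i (∂f/∂x_i) dx_i = (2*x*(3*y + z)) dx + (3*x^2 + 9*y^2) dy + (x^2) dz.
Step 2: Apply d again. Using the 1-form formula, the coefficient of dx ∧ dy in d(df) is ∂^2 f/∂x ∂y - ∂^2 f/∂y ∂x = (6*x) - (6*x) = 0 (equality of mixed partials for smooth f).
Similarly for dx ∧ dz and dy ∧ dz — all coefficients vanish. So d(df) = 0.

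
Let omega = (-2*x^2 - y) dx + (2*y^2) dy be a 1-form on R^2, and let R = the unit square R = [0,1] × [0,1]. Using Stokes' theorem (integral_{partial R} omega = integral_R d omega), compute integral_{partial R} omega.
integral_(partial R) omega = 1

Stokes: integral_partial_R omega = integral_R d omega with d omega = (∂Q/∂x - ∂P/∂y) dx ∧ dy.
  ∂Q/∂x = 0
  ∂P/∂y = -1
  integrand = ∂Q/∂x - ∂P/∂y = 1.
Integrating over R: integral_0^1 integral_0^1 (1) dx dy = 1.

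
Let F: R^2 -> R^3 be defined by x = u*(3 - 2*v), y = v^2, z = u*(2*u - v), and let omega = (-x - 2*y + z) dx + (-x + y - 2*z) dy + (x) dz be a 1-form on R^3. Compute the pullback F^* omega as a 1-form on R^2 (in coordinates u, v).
F^* omega = (-12*u^2*v + 18*u^2 + 6*u*v - 9*u + 4*v^3 - 6*v^2) du + (-4*u^3 - 8*u^2*v + 3*u^2 + 12*u*v^2 - 6*u*v + 2*v^3) dv

Using F^*(f dg) = (f ∘ F) d(g ∘ F), substitute each coordinate x_i by F_i(u, v) in f_i, and replace dx_i by d F_i = (∂F_i/∂u) du + (∂F_i/∂v) dv.
  For the x component: f_1(F) = 2*u^2 + u*v - 3*u - 2*v^2; d F_1 = (3 - 2*v) du + (-2*u) dv
  For the y component: f_2(F) = -4*u^2 + 4*u*v - 3*u + v^2; d F_2 = (0) du + (2*v) dv
  For the z component: f_3(F) = u*(3 - 2*v); d F_3 = (4*u - v) du + (-u) dv
Combining and collecting du, dv coefficients:
  coeff of du: -12*u^2*v + 18*u^2 + 6*u*v - 9*u + 4*v^3 - 6*v^2
  coeff of dv: -4*u^3 - 8*u^2*v + 3*u^2 + 12*u*v^2 - 6*u*v + 2*v^3
F^* omega = (-12*u^2*v + 18*u^2 + 6*u*v - 9*u + 4*v^3 - 6*v^2) du + (-4*u^3 - 8*u^2*v + 3*u^2 + 12*u*v^2 - 6*u*v + 2*v^3) dv.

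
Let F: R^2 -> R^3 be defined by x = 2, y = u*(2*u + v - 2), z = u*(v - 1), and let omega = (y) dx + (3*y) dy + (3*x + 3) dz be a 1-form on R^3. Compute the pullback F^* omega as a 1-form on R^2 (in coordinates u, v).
F^* omega = (24*u^3 + 18*u^2*v - 36*u^2 + 3*u*v^2 - 12*u*v + 12*u + 9*v - 9) du + (3*u*(2*u^2 + u*v - 2*u + 3)) dv

Using F^*(f dg) = (f ∘ F) d(g ∘ F), substitute each coordinate x_i by F_i(u, v) in f_i, and replace dx_i by d F_i = (∂F_i/∂u) du + (∂F_i/∂v) dv.
  For the x component: f_1(F) = u*(2*u + v - 2); d F_1 = (0) du + (0) dv
  For the y component: f_2(F) = 3*u*(2*u + v - 2); d F_2 = (4*u + v - 2) du + (u) dv
  For the z component: f_3(F) = 9; d F_3 = (v - 1) du + (u) dv
Combining and collecting du, dv coefficients:
  coeff of du: 24*u^3 + 18*u^2*v - 36*u^2 + 3*u*v^2 - 12*u*v + 12*u + 9*v - 9
  coeff of dv: 3*u*(2*u^2 + u*v - 2*u + 3)
F^* omega = (24*u^3 + 18*u^2*v - 36*u^2 + 3*u*v^2 - 12*u*v + 12*u + 9*v - 9) du + (3*u*(2*u^2 + u*v - 2*u + 3)) dv.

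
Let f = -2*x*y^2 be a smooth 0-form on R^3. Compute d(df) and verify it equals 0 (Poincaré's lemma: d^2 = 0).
d(df) = 0

Step 1: df = sum_i (∂f/∂x_i) dx_i = (-2*y^2) dx + (-4*x*y) dy + (0) dz.
Step 2: Apply d again. Using the 1-form formula, the coefficient of dx ∧ dy in d(df) is ∂^2 f/∂x ∂y - ∂^2 f/∂y ∂x = (-4*y) - (-4*y) = 0 (equality of mixed partials for smooth f).
Similarly for dx ∧ dz and dy ∧ dz — all coefficients vanish. So d(df) = 0.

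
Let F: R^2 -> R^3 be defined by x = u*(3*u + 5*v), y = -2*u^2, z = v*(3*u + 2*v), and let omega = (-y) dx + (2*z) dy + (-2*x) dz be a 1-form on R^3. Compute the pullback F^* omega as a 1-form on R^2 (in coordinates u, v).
F^* omega = (2*u*(6*u^2 - 16*u*v - 23*v^2)) du + (2*u*(-4*u^2 - 27*u*v - 20*v^2)) dv

Using F^*(f dg) = (f ∘ F) d(g ∘ F), substitute each coordinate x_i by F_i(u, v) in f_i, and replace dx_i by d F_i = (∂F_i/∂u) du + (∂F_i/∂v) dv.
  For the x component: f_1(F) = 2*u^2; d F_1 = (6*u + 5*v) du + (5*u) dv
  For the y component: f_2(F) = 2*v*(3*u + 2*v); d F_2 = (-4*u) du + (0) dv
  For the z component: f_3(F) = 2*u*(-3*u - 5*v); d F_3 = (3*v) du + (3*u + 4*v) dv
Combining and collecting du, dv coefficients:
  coeff of du: 2*u*(6*u^2 - 16*u*v - 23*v^2)
  coeff of dv: 2*u*(-4*u^2 - 27*u*v - 20*v^2)
F^* omega = (2*u*(6*u^2 - 16*u*v - 23*v^2)) du + (2*u*(-4*u^2 - 27*u*v - 20*v^2)) dv.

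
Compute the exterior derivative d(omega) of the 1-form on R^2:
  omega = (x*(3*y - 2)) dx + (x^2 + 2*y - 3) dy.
d(omega) = (-x) dx ∧ dy

For a 1-form omega = sum_i f_i dx_i, the exterior derivative is
  d(omega) = sum_{i < j} (∂f_j/∂x_i - ∂f_i/∂x_j) dx_i ∧ dx_j.
  coefficient of dx ∧ dy: ∂f_2/∂x - ∂f_1/∂y = ∂(x^2 + 2*y - 3)/∂x - ∂(x*(3*y - 2))/∂y = -x
Assembling: d(omega) = (-x) dx ∧ dy.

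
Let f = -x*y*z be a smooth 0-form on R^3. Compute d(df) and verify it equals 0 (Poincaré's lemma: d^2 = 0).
d(df) = 0

Step 1: df = sum_i (∂f/∂x_i) dx_i = (-y*z) dx + (-x*z) dy + (-x*y) dz.
Step 2: Apply d again. Using the 1-form formula, the coefficient of dx ∧ dy in d(df) is ∂^2 f/∂x ∂y - ∂^2 f/∂y ∂x = (-z) - (-z) = 0 (equality of mixed partials for smooth f).
Similarly for dx ∧ dz and dy ∧ dz — all coefficients vanish. So d(df) = 0.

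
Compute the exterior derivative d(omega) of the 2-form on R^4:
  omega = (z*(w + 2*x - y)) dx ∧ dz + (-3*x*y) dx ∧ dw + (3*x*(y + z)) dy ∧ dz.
d(omega) = (3*y + 4*z) dx ∧ dy ∧ dz + (z) dx ∧ dz ∧ dw + (3*x) dx ∧ dy ∧ dw

For a 2-form omega = sum_{i<j} g_{ij} dx_i ∧ dx_j, the exterior derivative is
  d(omega) = sum_{i<j} d(g_{ij}) ∧ dx_i ∧ dx_j = sum_{i<j, k} (∂g_{ij}/∂x_k) dx_k ∧ dx_i ∧ dx_j.
Expand each term, using dx_k ∧ dx_i ∧ dx_j = sgn(permutation) dx_{(a)} ∧ dx_{(b)} ∧ dx_{(c)} with (a < b < c) sorted:
  d(z*(w + 2*x - y)) includes (∂/∂y)(z*(w + 2*x - y)) dy = (-z) dy, which multiplied by dx ∧ dz gives (z) dx ∧ dy ∧ dz
  d(z*(w + 2*x - y)) includes (∂/∂w)(z*(w + 2*x - y)) dw = (z) dw, which multiplied by dx ∧ dz gives (z) dx ∧ dz ∧ dw
  d(-3*x*y) includes (∂/∂y)(-3*x*y) dy = (-3*x) dy, which multiplied by dx ∧ dw gives (3*x) dx ∧ dy ∧ dw
  d(3*x*(y + z)) includes (∂/∂x)(3*x*(y + z)) dx = (3*y + 3*z) dx, which multiplied by dy ∧ dz gives (3*y + 3*z) dx ∧ dy ∧ dz
Collecting like 3-forms: d(omega) = (3*y + 4*z) dx ∧ dy ∧ dz + (z) dx ∧ dz ∧ dw + (3*x) dx ∧ dy ∧ dw.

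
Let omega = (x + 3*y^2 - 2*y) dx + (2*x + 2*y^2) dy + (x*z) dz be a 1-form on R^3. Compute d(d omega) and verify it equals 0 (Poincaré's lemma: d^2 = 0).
d(d omega) = 0

Step 1: d omega = sum_{i<j} (∂f_j/∂x_i - ∂f_i/∂x_j) dx_i ∧ dx_j:
  coeff of dx ∧ dy: 4 - 6*y
  coeff of dx ∧ dz: z
  coeff of dy ∧ dz: 0
Step 2: Apply d again to each 2-form coefficient. The only possible 3-form in R^3 is dx ∧ dy ∧ dz, with coefficient
  ∂(coeff of dy∧dz)/∂x - ∂(coeff of dx∧dz)/∂y + ∂(coeff of dx∧dy)/∂z
  = ∂/∂x (0) - ∂/∂y (z) + ∂/∂z (4 - 6*y).
Each of these terms simplifies to sums of mixed partials that cancel in pairs. The result is 0 (by equality of mixed partials for smooth functions — Schwarz / Clairaut).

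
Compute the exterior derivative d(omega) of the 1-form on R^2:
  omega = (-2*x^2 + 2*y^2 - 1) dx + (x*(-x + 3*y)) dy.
d(omega) = (-2*x - y) dx ∧ dy

For a 1-form omega = sum_i f_i dx_i, the exterior derivative is
  d(omega) = sum_{i < j} (∂f_j/∂x_i - ∂f_i/∂x_j) dx_i ∧ dx_j.
  coefficient of dx ∧ dy: ∂f_2/∂x - ∂f_1/∂y = ∂(x*(-x + 3*y))/∂x - ∂(-2*x^2 + 2*y^2 - 1)/∂y = -2*x - y
Assembling: d(omega) = (-2*x - y) dx ∧ dy.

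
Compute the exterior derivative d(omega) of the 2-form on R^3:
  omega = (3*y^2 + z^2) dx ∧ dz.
d(omega) = (-6*y) dx ∧ dy ∧ dz

For a 2-form omega = sum_{i<j} g_{ij} dx_i ∧ dx_j, the exterior derivative is
  d(omega) = sum_{i<j} d(g_{ij}) ∧ dx_i ∧ dx_j = sum_{i<j, k} (∂g_{ij}/∂x_k) dx_k ∧ dx_i ∧ dx_j.
Expand each term, using dx_k ∧ dx_i ∧ dx_j = sgn(permutation) dx_{(a)} ∧ dx_{(b)} ∧ dx_{(c)} with (a < b < c) sorted:
  d(3*y^2 + z^2) includes (∂/∂y)(3*y^2 + z^2) dy = (6*y) dy, which multiplied by dx ∧ dz gives (-6*y) dx ∧ dy ∧ dz
Collecting like 3-forms: d(omega) = (-6*y) dx ∧ dy ∧ dz.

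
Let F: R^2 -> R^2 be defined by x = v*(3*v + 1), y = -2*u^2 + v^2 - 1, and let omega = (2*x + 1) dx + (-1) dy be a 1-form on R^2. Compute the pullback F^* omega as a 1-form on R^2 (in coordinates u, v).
F^* omega = (4*u) du + (36*v^3 + 18*v^2 + 6*v + 1) dv

Using F^*(f dg) = (f ∘ F) d(g ∘ F), substitute each coordinate x_i by F_i(u, v) in f_i, and replace dx_i by d F_i = (∂F_i/∂u) du + (∂F_i/∂v) dv.
  For the x component: f_1(F) = 6*v^2 + 2*v + 1; d F_1 = (0) du + (6*v + 1) dv
  For the y component: f_2(F) = -1; d F_2 = (-4*u) du + (2*v) dv
Combining and collecting du, dv coefficients:
  coeff of du: 4*u
  coeff of dv: 36*v^3 + 18*v^2 + 6*v + 1
F^* omega = (4*u) du + (36*v^3 + 18*v^2 + 6*v + 1) dv.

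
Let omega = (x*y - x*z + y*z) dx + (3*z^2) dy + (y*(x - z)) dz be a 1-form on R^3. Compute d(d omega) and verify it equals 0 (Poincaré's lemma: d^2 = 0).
d(d omega) = 0

Step 1: d omega = sum_{i<j} (∂f_j/∂x_i - ∂f_i/∂x_j) dx_i ∧ dx_j:
  coeff of dx ∧ dy: -x - z
  coeff of dx ∧ dz: x
  coeff of dy ∧ dz: x - 7*z
Step 2: Apply d again to each 2-form coefficient. The only possible 3-form in R^3 is dx ∧ dy ∧ dz, with coefficient
  ∂(coeff of dy∧dz)/∂x - ∂(coeff of dx∧dz)/∂y + ∂(coeff of dx∧dy)/∂z
  = ∂/∂x (x - 7*z) - ∂/∂y (x) + ∂/∂z (-x - z).
Each of these terms simplifies to sums of mixed partials that cancel in pairs. The result is 0 (by equality of mixed partials for smooth functions — Schwarz / Clairaut).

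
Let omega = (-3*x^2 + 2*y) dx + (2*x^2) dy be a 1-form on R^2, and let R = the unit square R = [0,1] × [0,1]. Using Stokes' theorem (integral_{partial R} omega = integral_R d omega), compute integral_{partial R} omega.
integral_(partial R) omega = 0

Stokes: integral_partial_R omega = integral_R d omega with d omega = (∂Q/∂x - ∂P/∂y) dx ∧ dy.
  ∂Q/∂x = 4*x
  ∂P/∂y = 2
  integrand = ∂Q/∂x - ∂P/∂y = 4*x - 2.
Integrating over R: integral_0^1 integral_0^1 (4*x - 2) dx dy = 0.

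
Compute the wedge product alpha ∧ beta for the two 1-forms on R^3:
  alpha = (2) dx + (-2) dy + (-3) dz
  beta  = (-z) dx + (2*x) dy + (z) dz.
alpha ∧ beta = (4*x - 2*z) dx ∧ dy + (-z) dx ∧ dz + (6*x - 2*z) dy ∧ dz

Distribute the wedge, using dx_i ∧ dx_j = -dx_j ∧ dx_i and dx_i ∧ dx_i = 0. For each pair (i, j) with i < j, the coefficient of dx_i ∧ dx_j in alpha ∧ beta is (alpha_i * beta_j - alpha_j * beta_i). Collecting: alpha ∧ beta = (4*x - 2*z) dx ∧ dy + (-z) dx ∧ dz + (6*x - 2*z) dy ∧ dz.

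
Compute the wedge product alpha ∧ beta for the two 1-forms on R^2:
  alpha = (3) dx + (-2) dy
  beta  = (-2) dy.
alpha ∧ beta = (-6) dx ∧ dy

Distribute the wedge, using dx_i ∧ dx_j = -dx_j ∧ dx_i and dx_i ∧ dx_i = 0. For each pair (i, j) with i < j, the coefficient of dx_i ∧ dx_j in alpha ∧ beta is (alpha_i * beta_j - alpha_j * beta_i). Collecting: alpha ∧ beta = (-6) dx ∧ dy.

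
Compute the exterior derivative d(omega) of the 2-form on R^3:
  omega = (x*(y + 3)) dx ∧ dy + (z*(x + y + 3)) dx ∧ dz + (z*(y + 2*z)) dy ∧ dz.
d(omega) = (-z) dx ∧ dy ∧ dz

For a 2-form omega = sum_{i<j} g_{ij} dx_i ∧ dx_j, the exterior derivative is
  d(omega) = sum_{i<j} d(g_{ij}) ∧ dx_i ∧ dx_j = sum_{i<j, k} (∂g_{ij}/∂x_k) dx_k ∧ dx_i ∧ dx_j.
Expand each term, using dx_k ∧ dx_i ∧ dx_j = sgn(permutation) dx_{(a)} ∧ dx_{(b)} ∧ dx_{(c)} with (a < b < c) sorted:
  d(z*(x + y + 3)) includes (∂/∂y)(z*(x + y + 3)) dy = (z) dy, which multiplied by dx ∧ dz gives (-z) dx ∧ dy ∧ dz
Collecting like 3-forms: d(omega) = (-z) dx ∧ dy ∧ dz.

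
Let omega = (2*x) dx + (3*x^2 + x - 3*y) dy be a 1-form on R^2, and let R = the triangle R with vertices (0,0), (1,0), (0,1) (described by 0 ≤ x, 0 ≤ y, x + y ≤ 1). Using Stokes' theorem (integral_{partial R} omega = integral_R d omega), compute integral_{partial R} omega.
integral_(partial R) omega = 3/2

Stokes: integral_partial_R omega = integral_R d omega with d omega = (∂Q/∂x - ∂P/∂y) dx ∧ dy.
  ∂Q/∂x = 6*x + 1
  ∂P/∂y = 0
  integrand = ∂Q/∂x - ∂P/∂y = 6*x + 1.
Integrating over R: integral_0^1 integral_0^{1-x} (6*x + 1) dy dx = 3/2.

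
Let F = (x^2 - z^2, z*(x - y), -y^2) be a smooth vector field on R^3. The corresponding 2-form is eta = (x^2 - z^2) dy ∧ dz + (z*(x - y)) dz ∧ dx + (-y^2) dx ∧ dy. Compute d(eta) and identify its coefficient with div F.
d(eta) = (2*x - z) dx ∧ dy ∧ dz; div F = 2*x - z

For a 2-form in R^3 of the form above, applying d gives a 3-form with coefficient ∂P/∂x + ∂Q/∂y + ∂R/∂z:
  ∂P/∂x = 2*x
  ∂Q/∂y = -z
  ∂R/∂z = 0
Sum = 2*x - z, which is exactly div F.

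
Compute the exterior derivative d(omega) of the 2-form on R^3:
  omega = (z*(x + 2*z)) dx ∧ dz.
d(omega) = 0

For a 2-form omega = sum_{i<j} g_{ij} dx_i ∧ dx_j, the exterior derivative is
  d(omega) = sum_{i<j} d(g_{ij}) ∧ dx_i ∧ dx_j = sum_{i<j, k} (∂g_{ij}/∂x_k) dx_k ∧ dx_i ∧ dx_j.
Expand each term, using dx_k ∧ dx_i ∧ dx_j = sgn(permutation) dx_{(a)} ∧ dx_{(b)} ∧ dx_{(c)} with (a < b < c) sorted:

Collecting like 3-forms: d(omega) = 0.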